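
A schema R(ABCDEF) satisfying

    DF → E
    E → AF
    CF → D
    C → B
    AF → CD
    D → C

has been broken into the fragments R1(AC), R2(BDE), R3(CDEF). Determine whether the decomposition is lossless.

No

Chase test. Columns are ABCDEF; row i has aⱼ where attribute j ∈ Ri, else bᵢⱼ.
Initial tableau (one row per fragment):
  row 1: a1 b12 a3 b14 b15 b16
  row 2: b21 a2 b23 a4 a5 b26
  row 3: b31 b32 a3 a4 a5 a6
Rows 2 and 3 agree on E; apply E→AF and equate their AF entries.
Rows 1 and 3 agree on C; apply C→B and equate their B entries.
Rows 2 and 3 agree on AF; apply AF→CD and equate their CD entries.
Rows 1 and 2 agree on C; apply C→B and equate their B entries.
No row becomes fully distinguished — the join is lossy.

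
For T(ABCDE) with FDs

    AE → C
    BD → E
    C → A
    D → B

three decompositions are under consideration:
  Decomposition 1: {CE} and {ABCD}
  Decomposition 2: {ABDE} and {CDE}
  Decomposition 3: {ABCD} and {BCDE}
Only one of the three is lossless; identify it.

Decomposition 3

Decomposition 1: common = {C}, closure = {AC} → lossy.
Decomposition 2: common = {DE}, closure = {BDE} → lossy.
Decomposition 3: common = {BCD}, closure = {ABCDE} → lossless.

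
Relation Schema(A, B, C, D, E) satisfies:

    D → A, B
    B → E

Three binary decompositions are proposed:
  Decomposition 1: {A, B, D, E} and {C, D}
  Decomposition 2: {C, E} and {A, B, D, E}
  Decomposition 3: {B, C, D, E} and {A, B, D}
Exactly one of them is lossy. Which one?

Decomposition 2

Decomposition 1: common = {D}, closure = {A, B, D, E} → lossless.
Decomposition 2: common = {E}, closure = {E} → lossy.
Decomposition 3: common = {B, D}, closure = {A, B, D, E} → lossless.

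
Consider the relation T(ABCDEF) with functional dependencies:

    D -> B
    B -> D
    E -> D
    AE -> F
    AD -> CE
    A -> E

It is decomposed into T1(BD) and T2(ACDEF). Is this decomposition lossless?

Yes

Common attributes: T1 ∩ T2 = {D}.
Closure of {D}: D → B applies, adding B. So (D)⁺ = {BD}.
This closure contains every attribute of T1, so T1 ∩ T2 → T1. The join is lossless.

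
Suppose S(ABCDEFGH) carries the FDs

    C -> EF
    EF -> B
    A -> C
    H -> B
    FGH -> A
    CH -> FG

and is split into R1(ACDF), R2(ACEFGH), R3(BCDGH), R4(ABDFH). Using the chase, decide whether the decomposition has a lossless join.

Yes

Chase test. Columns are ABCDEFGH; row i has aⱼ where attribute j ∈ Ri, else bᵢⱼ.
Initial tableau (one row per fragment):
  row 1: a1 b12 a3 a4 b15 a6 b17 b18
  row 2: a1 b22 a3 b24 a5 a6 a7 a8
  row 3: b31 a2 a3 a4 b35 b36 a7 a8
  row 4: a1 a2 b43 a4 b45 a6 b47 a8
Rows 1 and 2 agree on C; apply C→EF and equate their EF entries.
Rows 1 and 3 agree on C; apply C→EF and equate their EF entries.
Rows 1 and 2 agree on EF; apply EF→B and equate their B entries.
Rows 1 and 3 agree on EF; apply EF→B and equate their B entries.
Rows 1 and 4 agree on A; apply A→C and equate their C entries.
Rows 2 and 3 agree on FGH; apply FGH→A and equate their A entries.
Rows 2 and 4 agree on CH; apply CH→FG and equate their FG entries.
Rows 1 and 4 agree on C; apply C→EF and equate their EF entries.
Row 3 is now all distinguished symbols — the join is lossless.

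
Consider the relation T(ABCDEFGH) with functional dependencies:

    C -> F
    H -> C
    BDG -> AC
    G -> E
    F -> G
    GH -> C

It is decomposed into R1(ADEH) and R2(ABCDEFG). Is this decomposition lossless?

Common attributes: R1 ∩ R2 = {ADE}.
No dependency enlarges {ADE}, so (ADE)⁺ = {ADE}.
The closure contains neither all of R1 = {ADEH} nor all of R2 = {ABCDEFG}, so the common attributes are not a superkey of either fragment. The join is lossy.

No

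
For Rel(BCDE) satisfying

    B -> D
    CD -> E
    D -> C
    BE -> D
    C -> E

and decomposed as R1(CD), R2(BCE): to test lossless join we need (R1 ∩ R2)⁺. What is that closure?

CE

R1 ∩ R2 = {C}.
C → E applies, adding E
Closure: {CE}.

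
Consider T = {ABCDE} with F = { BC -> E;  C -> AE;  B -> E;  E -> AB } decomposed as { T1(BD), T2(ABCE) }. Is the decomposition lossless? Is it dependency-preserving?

Lossless test: (B)⁺ = {ABE}, which is a superkey of neither fragment — lossy.
Dependency preservation: every FD's attributes lie within a single fragment, so each can be enforced locally — preserved.

lossy but dependency-preserving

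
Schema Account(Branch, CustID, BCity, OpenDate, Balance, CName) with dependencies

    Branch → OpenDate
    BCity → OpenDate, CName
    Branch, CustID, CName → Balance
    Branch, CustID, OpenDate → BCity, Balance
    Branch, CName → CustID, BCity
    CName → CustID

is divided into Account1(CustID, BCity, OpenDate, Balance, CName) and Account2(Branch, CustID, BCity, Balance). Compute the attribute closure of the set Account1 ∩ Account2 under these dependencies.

Account1 ∩ Account2 = {CustID, BCity, Balance}.
BCity → OpenDate, CName applies, adding OpenDate, CName
Closure: {CustID, BCity, OpenDate, Balance, CName}.

CustID, BCity, OpenDate, Balance, CName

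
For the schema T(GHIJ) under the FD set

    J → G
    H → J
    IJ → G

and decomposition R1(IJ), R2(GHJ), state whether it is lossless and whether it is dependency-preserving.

lossy but dependency-preserving

Lossless test: (J)⁺ = {GJ}, which is a superkey of neither fragment — lossy.
Dependency preservation: IJ → G is not contained in any single fragment, but the restricted closure of its left-hand side across the fragments still reaches the right-hand side; the remaining FDs each lie inside some fragment. All dependencies are preserved.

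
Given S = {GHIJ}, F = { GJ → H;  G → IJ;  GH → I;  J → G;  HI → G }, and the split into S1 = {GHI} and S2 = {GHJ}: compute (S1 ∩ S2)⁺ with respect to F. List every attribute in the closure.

GHIJ

S1 ∩ S2 = {GH}.
G → IJ applies, adding IJ
Closure: {GHIJ}.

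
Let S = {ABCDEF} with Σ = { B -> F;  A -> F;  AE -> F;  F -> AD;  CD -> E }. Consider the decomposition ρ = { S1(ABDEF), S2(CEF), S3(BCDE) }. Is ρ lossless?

Chase test. Columns are ABCDEF; row i has aⱼ where attribute j ∈ Si, else bᵢⱼ.
Initial tableau (one row per fragment):
  row 1: a1 a2 b13 a4 a5 a6
  row 2: b21 b22 a3 b24 a5 a6
  row 3: b31 a2 a3 a4 a5 b36
Rows 1 and 3 agree on B; apply B→F and equate their F entries.
Rows 1 and 2 agree on F; apply F→AD and equate their AD entries.
Rows 1 and 3 agree on F; apply F→AD and equate their AD entries.
Row 3 is now all distinguished symbols — the join is lossless.

Yes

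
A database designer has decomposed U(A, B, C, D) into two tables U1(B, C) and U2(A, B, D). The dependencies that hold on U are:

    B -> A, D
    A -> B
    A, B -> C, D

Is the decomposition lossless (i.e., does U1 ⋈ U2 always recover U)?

Common attributes: U1 ∩ U2 = {B}.
Closure of {B}: B → A, D applies, adding A, D; A, B → C, D applies, adding C. So (B)⁺ = {A, B, C, D}.
This closure contains every attribute of U1, so U1 ∩ U2 → U1. The join is lossless.

Yes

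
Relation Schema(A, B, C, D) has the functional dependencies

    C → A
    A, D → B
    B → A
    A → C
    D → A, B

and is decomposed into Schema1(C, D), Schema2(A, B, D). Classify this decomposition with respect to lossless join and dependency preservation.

lossless but not dependency-preserving

Lossless test: (D)⁺ = {A, B, C, D}, which contains all of one fragment — lossless.
Dependency preservation: the restricted closure of {C} across the fragments never reaches {A}, so C → A cannot be enforced without a join — not preserved.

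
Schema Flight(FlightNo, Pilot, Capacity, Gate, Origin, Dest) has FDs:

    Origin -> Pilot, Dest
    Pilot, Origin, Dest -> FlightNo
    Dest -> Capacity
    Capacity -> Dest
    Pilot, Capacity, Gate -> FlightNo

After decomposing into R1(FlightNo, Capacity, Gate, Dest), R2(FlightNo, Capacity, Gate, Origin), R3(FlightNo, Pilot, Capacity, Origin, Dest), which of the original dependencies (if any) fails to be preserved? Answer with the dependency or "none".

Check Pilot, Capacity, Gate → FlightNo: no single fragment contains all of {FlightNo, Pilot, Capacity, Gate}, and the restricted closure of {Pilot, Capacity, Gate} across the fragments never reaches {FlightNo}.
Origin → Pilot, Dest is preserved.
Pilot, Origin, Dest → FlightNo is preserved.
Dest → Capacity is preserved.
Capacity → Dest is preserved.

Pilot, Capacity, Gate -> FlightNo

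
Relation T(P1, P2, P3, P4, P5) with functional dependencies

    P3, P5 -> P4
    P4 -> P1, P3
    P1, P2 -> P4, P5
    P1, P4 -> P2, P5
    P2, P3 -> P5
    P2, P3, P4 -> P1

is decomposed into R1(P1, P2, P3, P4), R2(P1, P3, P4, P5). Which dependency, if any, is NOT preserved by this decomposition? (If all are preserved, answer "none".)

P3, P5 → P4 lies within R2.
P4 → P1, P3 lies within R1.
P1, P2 → P4, P5: restricted closure across fragments reaches P4, P5.
P1, P4 → P2, P5: restricted closure across fragments reaches P2, P5.
P2, P3 → P5: restricted closure across fragments reaches P5.
P2, P3, P4 → P1 lies within R1.
Every dependency is enforceable on the fragments, so the decomposition is dependency-preserving.

none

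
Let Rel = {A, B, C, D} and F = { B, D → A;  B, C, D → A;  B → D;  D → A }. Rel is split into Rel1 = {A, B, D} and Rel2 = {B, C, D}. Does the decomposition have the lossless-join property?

Yes

Common attributes: Rel1 ∩ Rel2 = {B, D}.
Closure of {B, D}: B, D → A applies, adding A. So (B, D)⁺ = {A, B, D}.
This closure contains every attribute of Rel1, so Rel1 ∩ Rel2 → Rel1. The join is lossless.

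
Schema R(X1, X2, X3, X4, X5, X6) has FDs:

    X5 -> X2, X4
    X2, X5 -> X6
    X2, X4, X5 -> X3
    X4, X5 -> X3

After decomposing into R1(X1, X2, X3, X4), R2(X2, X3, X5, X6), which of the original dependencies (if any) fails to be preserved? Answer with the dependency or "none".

Check X5 → X2, X4: no single fragment contains all of {X2, X4, X5}, and the restricted closure of {X5} across the fragments never reaches {X2, X4}.
X2, X5 → X6 is preserved.
X2, X4, X5 → X3 is preserved.
X4, X5 → X3 is preserved.

X5 -> X2, X4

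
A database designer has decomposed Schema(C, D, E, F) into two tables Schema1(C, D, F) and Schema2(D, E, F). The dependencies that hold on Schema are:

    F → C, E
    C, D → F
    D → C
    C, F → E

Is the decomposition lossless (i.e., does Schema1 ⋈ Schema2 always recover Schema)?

Common attributes: Schema1 ∩ Schema2 = {D, F}.
Closure of {D, F}: F → C, E applies, adding C, E. So (D, F)⁺ = {C, D, E, F}.
This closure contains every attribute of Schema1, so Schema1 ∩ Schema2 → Schema1. The join is lossless.

Yes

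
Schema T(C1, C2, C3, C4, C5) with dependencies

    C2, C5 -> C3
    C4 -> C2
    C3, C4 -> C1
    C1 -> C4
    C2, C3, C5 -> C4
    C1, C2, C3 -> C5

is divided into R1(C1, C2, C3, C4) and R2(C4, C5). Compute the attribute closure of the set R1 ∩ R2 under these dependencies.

C2, C4

R1 ∩ R2 = {C4}.
C4 → C2 applies, adding C2
Closure: {C2, C4}.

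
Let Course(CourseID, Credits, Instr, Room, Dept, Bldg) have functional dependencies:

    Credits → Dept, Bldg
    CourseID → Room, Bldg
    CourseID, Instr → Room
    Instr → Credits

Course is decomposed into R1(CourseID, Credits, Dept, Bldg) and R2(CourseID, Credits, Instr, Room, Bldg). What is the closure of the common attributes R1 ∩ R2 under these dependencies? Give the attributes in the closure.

CourseID, Credits, Room, Dept, Bldg

R1 ∩ R2 = {CourseID, Credits, Bldg}.
Credits → Dept, Bldg applies, adding Dept
CourseID → Room, Bldg applies, adding Room
Closure: {CourseID, Credits, Room, Dept, Bldg}.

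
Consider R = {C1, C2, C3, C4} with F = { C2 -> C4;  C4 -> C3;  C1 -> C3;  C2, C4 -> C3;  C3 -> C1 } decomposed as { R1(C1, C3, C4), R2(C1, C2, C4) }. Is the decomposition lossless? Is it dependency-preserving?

Lossless test: (C1, C4)⁺ = {C1, C3, C4}, which contains all of one fragment — lossless.
Dependency preservation: C2, C4 → C3 is not contained in any single fragment, but the restricted closure of its left-hand side across the fragments still reaches the right-hand side; the remaining FDs each lie inside some fragment. All dependencies are preserved.

lossless and dependency-preserving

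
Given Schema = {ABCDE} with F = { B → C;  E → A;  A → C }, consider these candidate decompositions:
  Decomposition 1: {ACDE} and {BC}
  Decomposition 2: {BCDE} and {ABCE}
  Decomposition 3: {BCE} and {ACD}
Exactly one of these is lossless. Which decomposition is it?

Decomposition 1: common = {C}, closure = {C} → lossy.
Decomposition 2: common = {BCE}, closure = {ABCE} → lossless.
Decomposition 3: common = {C}, closure = {C} → lossy.

Decomposition 2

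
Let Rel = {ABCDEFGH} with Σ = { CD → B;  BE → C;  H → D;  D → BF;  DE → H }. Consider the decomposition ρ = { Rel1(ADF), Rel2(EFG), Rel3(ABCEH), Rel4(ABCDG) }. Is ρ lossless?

Chase test. Columns are ABCDEFGH; row i has aⱼ where attribute j ∈ Reli, else bᵢⱼ.
Initial tableau (one row per fragment):
  row 1: a1 b12 b13 a4 b15 a6 b17 b18
  row 2: b21 b22 b23 b24 a5 a6 a7 b28
  row 3: a1 a2 a3 b34 a5 b36 b37 a8
  row 4: a1 a2 a3 a4 b45 b46 a7 b48
Rows 1 and 4 agree on D; apply D→BF and equate their BF entries.
No row becomes fully distinguished — the join is lossy.

No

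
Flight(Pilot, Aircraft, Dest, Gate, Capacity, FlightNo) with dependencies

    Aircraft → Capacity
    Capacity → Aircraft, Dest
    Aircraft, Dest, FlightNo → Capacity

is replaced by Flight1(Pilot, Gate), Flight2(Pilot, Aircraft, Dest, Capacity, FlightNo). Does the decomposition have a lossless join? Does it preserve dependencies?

lossy but dependency-preserving

Lossless test: (Pilot)⁺ = {Pilot}, which is a superkey of neither fragment — lossy.
Dependency preservation: every FD's attributes lie within a single fragment, so each can be enforced locally — preserved.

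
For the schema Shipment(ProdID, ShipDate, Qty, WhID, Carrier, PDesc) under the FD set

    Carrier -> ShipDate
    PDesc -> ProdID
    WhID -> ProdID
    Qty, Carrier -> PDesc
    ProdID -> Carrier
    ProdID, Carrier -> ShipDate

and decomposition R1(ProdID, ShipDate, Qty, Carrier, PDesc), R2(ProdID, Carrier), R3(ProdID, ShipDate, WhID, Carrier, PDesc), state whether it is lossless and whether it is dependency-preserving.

Lossless test (chase): Rows 1 and 2 agree on Carrier; apply Carrier→ShipDate and equate their ShipDate entries. No row becomes fully distinguished — the join is lossy.
Dependency preservation: every FD's attributes lie within a single fragment, so each can be enforced locally — preserved.

lossy but dependency-preserving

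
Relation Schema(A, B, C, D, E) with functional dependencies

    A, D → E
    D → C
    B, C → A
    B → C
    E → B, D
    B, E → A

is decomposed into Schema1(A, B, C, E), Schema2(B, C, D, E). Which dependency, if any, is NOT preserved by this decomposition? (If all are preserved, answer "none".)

A, D → E

Check A, D → E: no single fragment contains all of {A, D, E}, and the restricted closure of {A, D} across the fragments never reaches {E}.
D → C is preserved.
B, C → A is preserved.
B → C is preserved.
E → B, D is preserved.
B, E → A is preserved.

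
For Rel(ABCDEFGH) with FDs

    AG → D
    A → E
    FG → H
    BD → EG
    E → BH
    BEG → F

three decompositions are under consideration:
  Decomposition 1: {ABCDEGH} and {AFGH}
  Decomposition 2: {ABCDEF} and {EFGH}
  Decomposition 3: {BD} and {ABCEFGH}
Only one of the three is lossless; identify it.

Decomposition 1

Decomposition 1: common = {AGH}, closure = {ABDEFGH} → lossless.
Decomposition 2: common = {EF}, closure = {BEFH} → lossy.
Decomposition 3: common = {B}, closure = {B} → lossy.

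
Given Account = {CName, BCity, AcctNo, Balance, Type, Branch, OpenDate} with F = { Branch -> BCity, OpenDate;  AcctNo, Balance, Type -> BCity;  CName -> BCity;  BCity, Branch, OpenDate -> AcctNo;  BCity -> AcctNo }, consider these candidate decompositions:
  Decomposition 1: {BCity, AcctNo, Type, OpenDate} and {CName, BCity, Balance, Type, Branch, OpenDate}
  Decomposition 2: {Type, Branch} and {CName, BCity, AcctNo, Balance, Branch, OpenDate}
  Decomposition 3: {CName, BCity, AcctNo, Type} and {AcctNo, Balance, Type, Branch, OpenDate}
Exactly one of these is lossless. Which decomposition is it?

Decomposition 1: common = {BCity, Type, OpenDate}, closure = {BCity, AcctNo, Type, OpenDate} → lossless.
Decomposition 2: common = {Branch}, closure = {BCity, AcctNo, Branch, OpenDate} → lossy.
Decomposition 3: common = {AcctNo, Type}, closure = {AcctNo, Type} → lossy.

Decomposition 1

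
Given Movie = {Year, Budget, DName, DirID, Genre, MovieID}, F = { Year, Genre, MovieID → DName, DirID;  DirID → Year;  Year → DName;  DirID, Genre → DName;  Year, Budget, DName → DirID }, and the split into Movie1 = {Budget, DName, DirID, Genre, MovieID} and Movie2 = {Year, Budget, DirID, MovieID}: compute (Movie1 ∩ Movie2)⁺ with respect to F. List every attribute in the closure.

Movie1 ∩ Movie2 = {Budget, DirID, MovieID}.
DirID → Year applies, adding Year
Year → DName applies, adding DName
Closure: {Year, Budget, DName, DirID, MovieID}.

Year, Budget, DName, DirID, MovieID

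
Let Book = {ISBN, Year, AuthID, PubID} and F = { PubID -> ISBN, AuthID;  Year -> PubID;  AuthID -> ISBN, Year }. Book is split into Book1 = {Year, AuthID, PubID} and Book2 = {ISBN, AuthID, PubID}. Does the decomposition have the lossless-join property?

Yes

Common attributes: Book1 ∩ Book2 = {AuthID, PubID}.
Closure of {AuthID, PubID}: PubID → ISBN, AuthID applies, adding ISBN; AuthID → ISBN, Year applies, adding Year. So (AuthID, PubID)⁺ = {ISBN, Year, AuthID, PubID}.
This closure contains every attribute of Book1, so Book1 ∩ Book2 → Book1. The join is lossless.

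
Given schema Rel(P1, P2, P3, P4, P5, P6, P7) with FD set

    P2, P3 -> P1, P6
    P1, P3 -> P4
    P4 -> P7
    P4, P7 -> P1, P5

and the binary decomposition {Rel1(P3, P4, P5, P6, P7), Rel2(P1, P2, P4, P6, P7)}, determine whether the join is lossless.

Common attributes: Rel1 ∩ Rel2 = {P4, P6, P7}.
Closure of {P4, P6, P7}: P4, P7 → P1, P5 applies, adding P1, P5. So (P4, P6, P7)⁺ = {P1, P4, P5, P6, P7}.
The closure contains neither all of Rel1 = {P3, P4, P5, P6, P7} nor all of Rel2 = {P1, P2, P4, P6, P7}, so the common attributes are not a superkey of either fragment. The join is lossy.

No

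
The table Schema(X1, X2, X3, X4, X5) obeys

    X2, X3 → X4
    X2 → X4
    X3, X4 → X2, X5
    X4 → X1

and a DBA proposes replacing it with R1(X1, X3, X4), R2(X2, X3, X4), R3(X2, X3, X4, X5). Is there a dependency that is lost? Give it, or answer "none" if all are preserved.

none

X2, X3 → X4 lies within R2.
X2 → X4 lies within R2.
X3, X4 → X2, X5 lies within R3.
X4 → X1 lies within R1.
Every dependency is enforceable on the fragments, so the decomposition is dependency-preserving.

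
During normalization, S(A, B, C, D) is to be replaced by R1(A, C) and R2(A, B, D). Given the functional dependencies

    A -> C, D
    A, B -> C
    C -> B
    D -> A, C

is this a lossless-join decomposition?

Yes

Common attributes: R1 ∩ R2 = {A}.
Closure of {A}: A → C, D applies, adding C, D; C → B applies, adding B. So (A)⁺ = {A, B, C, D}.
This closure contains every attribute of R1, so R1 ∩ R2 → R1. The join is lossless.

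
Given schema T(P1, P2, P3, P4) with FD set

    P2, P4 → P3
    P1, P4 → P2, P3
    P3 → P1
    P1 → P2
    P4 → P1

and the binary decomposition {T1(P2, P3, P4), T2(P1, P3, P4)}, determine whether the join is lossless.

Yes

Common attributes: T1 ∩ T2 = {P3, P4}.
Closure of {P3, P4}: P3 → P1 applies, adding P1; P1 → P2 applies, adding P2. So (P3, P4)⁺ = {P1, P2, P3, P4}.
This closure contains every attribute of T1, so T1 ∩ T2 → T1. The join is lossless.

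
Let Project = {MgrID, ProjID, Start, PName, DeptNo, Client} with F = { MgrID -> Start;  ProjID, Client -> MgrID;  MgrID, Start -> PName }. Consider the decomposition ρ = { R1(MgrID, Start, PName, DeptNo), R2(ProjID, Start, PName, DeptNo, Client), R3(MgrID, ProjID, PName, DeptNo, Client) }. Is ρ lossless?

Yes

Chase test. Columns are MgrID, ProjID, Start, PName, DeptNo, Client; row i has aⱼ where attribute j ∈ Ri, else bᵢⱼ.
Initial tableau (one row per fragment):
  row 1: a1 b12 a3 a4 a5 b16
  row 2: b21 a2 a3 a4 a5 a6
  row 3: a1 a2 b33 a4 a5 a6
Rows 1 and 3 agree on MgrID; apply MgrID→Start and equate their Start entries.
Rows 2 and 3 agree on ProjID, Client; apply ProjID, Client→MgrID and equate their MgrID entries.
Row 2 is now all distinguished symbols — the join is lossless.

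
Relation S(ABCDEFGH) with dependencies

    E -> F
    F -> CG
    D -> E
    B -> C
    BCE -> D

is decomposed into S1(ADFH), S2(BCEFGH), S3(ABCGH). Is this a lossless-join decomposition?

Chase test. Columns are ABCDEFGH; row i has aⱼ where attribute j ∈ Si, else bᵢⱼ.
Initial tableau (one row per fragment):
  row 1: a1 b12 b13 a4 b15 a6 b17 a8
  row 2: b21 a2 a3 b24 a5 a6 a7 a8
  row 3: a1 a2 a3 b34 b35 b36 a7 a8
Rows 1 and 2 agree on F; apply F→CG and equate their CG entries.
No row becomes fully distinguished — the join is lossy.

No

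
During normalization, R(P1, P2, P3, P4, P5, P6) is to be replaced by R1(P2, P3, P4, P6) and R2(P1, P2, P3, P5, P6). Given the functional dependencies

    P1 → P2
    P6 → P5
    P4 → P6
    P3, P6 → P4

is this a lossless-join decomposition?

Common attributes: R1 ∩ R2 = {P2, P3, P6}.
Closure of {P2, P3, P6}: P6 → P5 applies, adding P5; P3, P6 → P4 applies, adding P4. So (P2, P3, P6)⁺ = {P2, P3, P4, P5, P6}.
This closure contains every attribute of R1, so R1 ∩ R2 → R1. The join is lossless.

Yes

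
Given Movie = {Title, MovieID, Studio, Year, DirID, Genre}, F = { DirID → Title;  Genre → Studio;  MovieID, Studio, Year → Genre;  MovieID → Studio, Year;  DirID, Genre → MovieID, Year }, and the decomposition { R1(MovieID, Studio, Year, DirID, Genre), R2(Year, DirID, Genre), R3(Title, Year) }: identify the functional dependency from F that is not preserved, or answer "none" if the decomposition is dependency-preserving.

DirID → Title

Check DirID → Title: no single fragment contains all of {Title, DirID}, and the restricted closure of {DirID} across the fragments never reaches {Title}.
Genre → Studio is preserved.
MovieID, Studio, Year → Genre is preserved.
MovieID → Studio, Year is preserved.
DirID, Genre → MovieID, Year is preserved.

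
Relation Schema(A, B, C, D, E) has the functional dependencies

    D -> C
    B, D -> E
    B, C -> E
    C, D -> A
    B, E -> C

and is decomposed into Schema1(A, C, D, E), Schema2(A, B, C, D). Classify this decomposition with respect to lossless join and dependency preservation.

lossy and not dependency-preserving

Lossless test: (A, C, D)⁺ = {A, C, D}, which is a superkey of neither fragment — lossy.
Dependency preservation: the restricted closure of {B, D} across the fragments never reaches {E}, so B, D → E cannot be enforced without a join — not preserved.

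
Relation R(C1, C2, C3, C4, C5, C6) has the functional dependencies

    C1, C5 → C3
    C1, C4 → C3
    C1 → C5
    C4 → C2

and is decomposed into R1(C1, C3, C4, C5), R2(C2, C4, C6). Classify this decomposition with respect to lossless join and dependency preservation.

Lossless test: (C4)⁺ = {C2, C4}, which is a superkey of neither fragment — lossy.
Dependency preservation: every FD's attributes lie within a single fragment, so each can be enforced locally — preserved.

lossy but dependency-preserving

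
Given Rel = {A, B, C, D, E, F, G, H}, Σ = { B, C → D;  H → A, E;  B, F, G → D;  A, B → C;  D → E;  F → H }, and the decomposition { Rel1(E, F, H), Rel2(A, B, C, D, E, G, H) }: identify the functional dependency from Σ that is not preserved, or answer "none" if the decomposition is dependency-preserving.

none

B, C → D lies within Rel2.
H → A, E lies within Rel2.
B, F, G → D: restricted closure across fragments reaches D.
A, B → C lies within Rel2.
D → E lies within Rel2.
F → H lies within Rel1.
Every dependency is enforceable on the fragments, so the decomposition is dependency-preserving.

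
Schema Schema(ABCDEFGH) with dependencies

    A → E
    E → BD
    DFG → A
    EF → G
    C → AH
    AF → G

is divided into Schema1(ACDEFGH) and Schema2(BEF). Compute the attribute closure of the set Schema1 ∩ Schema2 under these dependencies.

Schema1 ∩ Schema2 = {EF}.
E → BD applies, adding BD
EF → G applies, adding G
DFG → A applies, adding A
Closure: {ABDEFG}.

ABDEFG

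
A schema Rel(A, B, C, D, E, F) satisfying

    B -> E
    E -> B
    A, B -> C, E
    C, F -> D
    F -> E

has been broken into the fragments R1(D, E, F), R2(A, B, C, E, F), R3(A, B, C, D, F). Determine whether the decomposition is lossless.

Chase test. Columns are A, B, C, D, E, F; row i has aⱼ where attribute j ∈ Ri, else bᵢⱼ.
Initial tableau (one row per fragment):
  row 1: b11 b12 b13 a4 a5 a6
  row 2: a1 a2 a3 b24 a5 a6
  row 3: a1 a2 a3 a4 b35 a6
Rows 2 and 3 agree on B; apply B→E and equate their E entries.
Rows 1 and 2 agree on E; apply E→B and equate their B entries.
Rows 2 and 3 agree on C, F; apply C, F→D and equate their D entries.
Row 2 is now all distinguished symbols — the join is lossless.

Yes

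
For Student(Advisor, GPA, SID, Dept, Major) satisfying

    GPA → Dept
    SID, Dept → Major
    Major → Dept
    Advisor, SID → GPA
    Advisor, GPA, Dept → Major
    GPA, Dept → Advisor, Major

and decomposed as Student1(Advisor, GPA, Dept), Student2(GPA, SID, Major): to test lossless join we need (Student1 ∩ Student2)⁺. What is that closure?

Advisor, GPA, Dept, Major

Student1 ∩ Student2 = {GPA}.
GPA → Dept applies, adding Dept
GPA, Dept → Advisor, Major applies, adding Advisor, Major
Closure: {Advisor, GPA, Dept, Major}.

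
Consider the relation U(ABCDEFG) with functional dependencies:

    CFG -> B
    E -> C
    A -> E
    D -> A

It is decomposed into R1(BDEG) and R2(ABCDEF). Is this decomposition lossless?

Common attributes: R1 ∩ R2 = {BDE}.
Closure of {BDE}: E → C applies, adding C; D → A applies, adding A. So (BDE)⁺ = {ABCDE}.
The closure contains neither all of R1 = {BDEG} nor all of R2 = {ABCDEF}, so the common attributes are not a superkey of either fragment. The join is lossy.

No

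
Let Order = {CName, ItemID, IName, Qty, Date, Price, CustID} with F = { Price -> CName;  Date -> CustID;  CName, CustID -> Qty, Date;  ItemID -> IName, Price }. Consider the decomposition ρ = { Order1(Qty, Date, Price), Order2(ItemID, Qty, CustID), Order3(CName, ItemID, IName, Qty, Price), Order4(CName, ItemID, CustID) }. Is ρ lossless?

No

Chase test. Columns are CName, ItemID, IName, Qty, Date, Price, CustID; row i has aⱼ where attribute j ∈ Orderi, else bᵢⱼ.
Initial tableau (one row per fragment):
  row 1: b11 b12 b13 a4 a5 a6 b17
  row 2: b21 a2 b23 a4 b25 b26 a7
  row 3: a1 a2 a3 a4 b35 a6 b37
  row 4: a1 a2 b43 b44 b45 b46 a7
Rows 1 and 3 agree on Price; apply Price→CName and equate their CName entries.
Rows 2 and 3 agree on ItemID; apply ItemID→IName, Price and equate their IName, Price entries.
Rows 2 and 4 agree on ItemID; apply ItemID→IName, Price and equate their IName, Price entries.
Rows 1 and 2 agree on Price; apply Price→CName and equate their CName entries.
Rows 2 and 4 agree on CName, CustID; apply CName, CustID→Qty, Date and equate their Qty, Date entries.
No row becomes fully distinguished — the join is lossy.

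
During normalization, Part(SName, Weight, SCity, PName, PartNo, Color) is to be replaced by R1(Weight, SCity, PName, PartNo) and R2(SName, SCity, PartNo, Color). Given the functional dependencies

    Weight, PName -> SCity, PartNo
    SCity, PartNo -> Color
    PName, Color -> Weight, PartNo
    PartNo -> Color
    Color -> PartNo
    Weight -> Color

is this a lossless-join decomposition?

No

Common attributes: R1 ∩ R2 = {SCity, PartNo}.
Closure of {SCity, PartNo}: SCity, PartNo → Color applies, adding Color. So (SCity, PartNo)⁺ = {SCity, PartNo, Color}.
The closure contains neither all of R1 = {Weight, SCity, PName, PartNo} nor all of R2 = {SName, SCity, PartNo, Color}, so the common attributes are not a superkey of either fragment. The join is lossy.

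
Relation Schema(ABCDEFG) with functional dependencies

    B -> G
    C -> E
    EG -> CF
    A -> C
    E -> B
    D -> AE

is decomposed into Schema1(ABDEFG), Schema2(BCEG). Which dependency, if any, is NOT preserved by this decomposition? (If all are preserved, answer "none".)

B → G lies within Schema1.
C → E lies within Schema2.
EG → CF: restricted closure across fragments reaches CF.
A → C: restricted closure across fragments reaches C.
E → B lies within Schema1.
D → AE lies within Schema1.
Every dependency is enforceable on the fragments, so the decomposition is dependency-preserving.

none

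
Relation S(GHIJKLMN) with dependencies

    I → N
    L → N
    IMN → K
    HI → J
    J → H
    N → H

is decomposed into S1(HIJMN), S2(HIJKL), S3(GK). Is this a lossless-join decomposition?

Chase test. Columns are GHIJKLMN; row i has aⱼ where attribute j ∈ Si, else bᵢⱼ.
Initial tableau (one row per fragment):
  row 1: b11 a2 a3 a4 b15 b16 a7 a8
  row 2: b21 a2 a3 a4 a5 a6 b27 b28
  row 3: a1 b32 b33 b34 a5 b36 b37 b38
Rows 1 and 2 agree on I; apply I→N and equate their N entries.
No row becomes fully distinguished — the join is lossy.

No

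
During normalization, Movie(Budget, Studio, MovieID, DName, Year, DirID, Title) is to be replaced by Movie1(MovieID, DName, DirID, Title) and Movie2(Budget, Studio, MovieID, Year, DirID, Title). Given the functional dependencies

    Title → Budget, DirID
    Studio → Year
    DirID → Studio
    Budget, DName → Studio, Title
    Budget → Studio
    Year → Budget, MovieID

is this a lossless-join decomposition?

Yes

Common attributes: Movie1 ∩ Movie2 = {MovieID, DirID, Title}.
Closure of {MovieID, DirID, Title}: Title → Budget, DirID applies, adding Budget; DirID → Studio applies, adding Studio; Studio → Year applies, adding Year. So (MovieID, DirID, Title)⁺ = {Budget, Studio, MovieID, Year, DirID, Title}.
This closure contains every attribute of Movie2, so Movie1 ∩ Movie2 → Movie2. The join is lossless.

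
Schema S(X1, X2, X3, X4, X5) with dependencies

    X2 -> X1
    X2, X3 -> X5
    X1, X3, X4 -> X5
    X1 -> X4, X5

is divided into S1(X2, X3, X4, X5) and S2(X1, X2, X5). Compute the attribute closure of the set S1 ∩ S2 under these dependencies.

S1 ∩ S2 = {X2, X5}.
X2 → X1 applies, adding X1
X1 → X4, X5 applies, adding X4
Closure: {X1, X2, X4, X5}.

X1, X2, X4, X5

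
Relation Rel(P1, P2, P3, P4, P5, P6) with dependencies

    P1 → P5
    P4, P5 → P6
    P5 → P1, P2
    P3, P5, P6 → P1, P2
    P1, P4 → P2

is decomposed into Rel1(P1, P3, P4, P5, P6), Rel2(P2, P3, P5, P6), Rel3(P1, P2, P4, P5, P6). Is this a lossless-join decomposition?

Chase test. Columns are P1, P2, P3, P4, P5, P6; row i has aⱼ where attribute j ∈ Reli, else bᵢⱼ.
Initial tableau (one row per fragment):
  row 1: a1 b12 a3 a4 a5 a6
  row 2: b21 a2 a3 b24 a5 a6
  row 3: a1 a2 b33 a4 a5 a6
Rows 1 and 2 agree on P5; apply P5→P1, P2 and equate their P1, P2 entries.
Row 1 is now all distinguished symbols — the join is lossless.

Yes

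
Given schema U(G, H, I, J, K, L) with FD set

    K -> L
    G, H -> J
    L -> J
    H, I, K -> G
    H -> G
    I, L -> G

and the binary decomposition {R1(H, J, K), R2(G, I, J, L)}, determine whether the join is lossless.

Common attributes: R1 ∩ R2 = {J}.
No dependency enlarges {J}, so (J)⁺ = {J}.
The closure contains neither all of R1 = {H, J, K} nor all of R2 = {G, I, J, L}, so the common attributes are not a superkey of either fragment. The join is lossy.

No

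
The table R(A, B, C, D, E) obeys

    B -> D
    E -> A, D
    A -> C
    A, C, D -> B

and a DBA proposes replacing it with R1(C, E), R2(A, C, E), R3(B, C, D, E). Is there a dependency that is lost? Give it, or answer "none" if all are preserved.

Check A, C, D → B: no single fragment contains all of {A, B, C, D}, and the restricted closure of {A, C, D} across the fragments never reaches {B}.
B → D is preserved.
E → A, D is preserved.
A → C is preserved.

A, C, D -> B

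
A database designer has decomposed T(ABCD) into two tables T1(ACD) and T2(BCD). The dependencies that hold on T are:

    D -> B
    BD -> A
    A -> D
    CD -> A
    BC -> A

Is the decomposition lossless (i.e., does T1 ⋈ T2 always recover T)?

Yes

Common attributes: T1 ∩ T2 = {CD}.
Closure of {CD}: D → B applies, adding B; BD → A applies, adding A. So (CD)⁺ = {ABCD}.
This closure contains every attribute of T1, so T1 ∩ T2 → T1. The join is lossless.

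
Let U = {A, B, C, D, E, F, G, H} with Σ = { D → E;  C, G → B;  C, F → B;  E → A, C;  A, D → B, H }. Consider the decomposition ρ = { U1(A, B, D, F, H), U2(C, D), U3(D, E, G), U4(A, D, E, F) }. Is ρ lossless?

No

Chase test. Columns are A, B, C, D, E, F, G, H; row i has aⱼ where attribute j ∈ Ui, else bᵢⱼ.
Initial tableau (one row per fragment):
  row 1: a1 a2 b13 a4 b15 a6 b17 a8
  row 2: b21 b22 a3 a4 b25 b26 b27 b28
  row 3: b31 b32 b33 a4 a5 b36 a7 b38
  row 4: a1 b42 b43 a4 a5 a6 b47 b48
Rows 1 and 2 agree on D; apply D→E and equate their E entries.
Rows 1 and 3 agree on D; apply D→E and equate their E entries.
Rows 1 and 2 agree on E; apply E→A, C and equate their A, C entries.
Rows 1 and 3 agree on E; apply E→A, C and equate their A, C entries.
Rows 1 and 4 agree on E; apply E→A, C and equate their A, C entries.
Rows 1 and 2 agree on A, D; apply A, D→B, H and equate their B, H entries.
Rows 1 and 3 agree on A, D; apply A, D→B, H and equate their B, H entries.
Rows 1 and 4 agree on A, D; apply A, D→B, H and equate their B, H entries.
No row becomes fully distinguished — the join is lossy.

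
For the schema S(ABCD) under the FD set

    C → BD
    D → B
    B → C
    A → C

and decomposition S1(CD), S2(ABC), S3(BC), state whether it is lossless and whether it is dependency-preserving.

Lossless test (chase): Rows 1 and 2 agree on C; apply C→BD and equate their BD entries. Rows 1 and 3 agree on C; apply C→BD and equate their BD entries. Row 2 is now all distinguished symbols — the join is lossless.
Dependency preservation: C → BD; D → B are not contained in any single fragment, but the restricted closure of each left-hand side across the fragments still reaches the right-hand side; the remaining FDs each lie inside some fragment. All dependencies are preserved.

lossless and dependency-preserving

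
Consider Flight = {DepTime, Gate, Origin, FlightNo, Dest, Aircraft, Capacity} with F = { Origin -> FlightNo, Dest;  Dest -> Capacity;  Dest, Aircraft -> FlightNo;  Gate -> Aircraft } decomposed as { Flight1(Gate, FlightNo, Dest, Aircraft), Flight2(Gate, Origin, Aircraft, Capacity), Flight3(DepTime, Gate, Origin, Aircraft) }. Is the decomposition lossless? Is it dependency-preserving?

lossy and not dependency-preserving

Lossless test (chase): Rows 2 and 3 agree on Origin; apply Origin→FlightNo, Dest and equate their FlightNo, Dest entries. Rows 2 and 3 agree on Dest; apply Dest→Capacity and equate their Capacity entries. No row becomes fully distinguished — the join is lossy.
Dependency preservation: the restricted closure of {Origin} across the fragments never reaches {FlightNo, Dest}, so Origin → FlightNo, Dest cannot be enforced without a join — not preserved.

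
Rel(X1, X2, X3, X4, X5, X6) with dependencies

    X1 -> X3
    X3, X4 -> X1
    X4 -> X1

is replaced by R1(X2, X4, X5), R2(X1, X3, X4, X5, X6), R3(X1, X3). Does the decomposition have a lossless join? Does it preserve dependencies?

lossy but dependency-preserving

Lossless test (chase): Rows 1 and 2 agree on X4; apply X4→X1 and equate their X1 entries. Rows 1 and 2 agree on X1; apply X1→X3 and equate their X3 entries. No row becomes fully distinguished — the join is lossy.
Dependency preservation: every FD's attributes lie within a single fragment, so each can be enforced locally — preserved.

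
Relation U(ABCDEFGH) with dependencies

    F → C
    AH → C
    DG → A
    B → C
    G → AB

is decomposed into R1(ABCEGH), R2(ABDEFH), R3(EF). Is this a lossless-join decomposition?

Chase test. Columns are ABCDEFGH; row i has aⱼ where attribute j ∈ Ri, else bᵢⱼ.
Initial tableau (one row per fragment):
  row 1: a1 a2 a3 b14 a5 b16 a7 a8
  row 2: a1 a2 b23 a4 a5 a6 b27 a8
  row 3: b31 b32 b33 b34 a5 a6 b37 b38
Rows 2 and 3 agree on F; apply F→C and equate their C entries.
Rows 1 and 2 agree on AH; apply AH→C and equate their C entries.
No row becomes fully distinguished — the join is lossy.

No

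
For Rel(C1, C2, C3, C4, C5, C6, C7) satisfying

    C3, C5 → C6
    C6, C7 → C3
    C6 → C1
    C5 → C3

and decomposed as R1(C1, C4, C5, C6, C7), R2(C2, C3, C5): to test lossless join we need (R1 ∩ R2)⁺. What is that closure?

R1 ∩ R2 = {C5}.
C5 → C3 applies, adding C3
C3, C5 → C6 applies, adding C6
C6 → C1 applies, adding C1
Closure: {C1, C3, C5, C6}.

C1, C3, C5, C6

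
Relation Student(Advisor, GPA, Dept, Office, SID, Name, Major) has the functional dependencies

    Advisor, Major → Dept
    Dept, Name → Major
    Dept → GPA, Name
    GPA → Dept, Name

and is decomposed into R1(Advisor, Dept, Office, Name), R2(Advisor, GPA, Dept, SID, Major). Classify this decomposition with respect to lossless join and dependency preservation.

Lossless test: (Advisor, Dept)⁺ = {Advisor, GPA, Dept, Name, Major}, which is a superkey of neither fragment — lossy.
Dependency preservation: Dept, Name → Major; Dept → GPA, Name; GPA → Dept, Name are not contained in any single fragment, but the restricted closure of each left-hand side across the fragments still reaches the right-hand side; the remaining FDs each lie inside some fragment. All dependencies are preserved.

lossy but dependency-preserving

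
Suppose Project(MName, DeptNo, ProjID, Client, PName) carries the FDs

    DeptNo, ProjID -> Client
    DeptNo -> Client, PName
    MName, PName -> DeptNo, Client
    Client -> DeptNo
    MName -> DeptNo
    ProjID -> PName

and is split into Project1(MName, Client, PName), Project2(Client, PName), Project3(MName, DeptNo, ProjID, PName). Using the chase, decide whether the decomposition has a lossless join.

Yes

Chase test. Columns are MName, DeptNo, ProjID, Client, PName; row i has aⱼ where attribute j ∈ Projecti, else bᵢⱼ.
Initial tableau (one row per fragment):
  row 1: a1 b12 b13 a4 a5
  row 2: b21 b22 b23 a4 a5
  row 3: a1 a2 a3 b34 a5
Rows 1 and 3 agree on MName, PName; apply MName, PName→DeptNo, Client and equate their DeptNo, Client entries.
Rows 1 and 2 agree on Client; apply Client→DeptNo and equate their DeptNo entries.
Row 3 is now all distinguished symbols — the join is lossless.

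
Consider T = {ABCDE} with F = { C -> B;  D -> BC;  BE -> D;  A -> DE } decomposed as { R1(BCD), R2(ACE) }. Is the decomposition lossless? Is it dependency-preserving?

lossy and not dependency-preserving

Lossless test: (C)⁺ = {BC}, which is a superkey of neither fragment — lossy.
Dependency preservation: the restricted closure of {BE} across the fragments never reaches {D}, so BE → D cannot be enforced without a join — not preserved.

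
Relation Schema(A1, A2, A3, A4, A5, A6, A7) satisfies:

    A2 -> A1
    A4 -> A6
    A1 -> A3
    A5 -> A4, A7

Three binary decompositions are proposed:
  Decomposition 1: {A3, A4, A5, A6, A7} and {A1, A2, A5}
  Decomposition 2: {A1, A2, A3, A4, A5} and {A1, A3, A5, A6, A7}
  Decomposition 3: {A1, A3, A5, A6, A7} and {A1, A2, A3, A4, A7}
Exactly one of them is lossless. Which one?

Decomposition 1: common = {A5}, closure = {A4, A5, A6, A7} → lossy.
Decomposition 2: common = {A1, A3, A5}, closure = {A1, A3, A4, A5, A6, A7} → lossless.
Decomposition 3: common = {A1, A3, A7}, closure = {A1, A3, A7} → lossy.

Decomposition 2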